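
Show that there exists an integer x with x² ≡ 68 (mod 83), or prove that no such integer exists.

x = 20 works: 20² = 400, and 400 − 68 = 332 = 4·83.

x = 20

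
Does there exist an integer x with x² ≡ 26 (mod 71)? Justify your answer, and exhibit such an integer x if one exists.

No, no such integer exists.

Apply Euler's criterion with the prime 71: 26 is a quadratic residue iff 26^35 ≡ 1 (mod 71), and a non-residue iff it is ≡ −1.
Repeated squaring mod 71: 26^2 = 676 ≡ 37; 26^4 ≡ 37² = 1369 ≡ 20; 26^8 ≡ 20² = 400 ≡ 45; 26^16 ≡ 45² = 2025 ≡ 37; 26^32 ≡ 37² = 1369 ≡ 20.
Since 35 = 32 + 2 + 1, 26^35 ≡ 20 · 37 · 26; multiplying out mod 71: 20·37 = 740 ≡ 30, then 30·26 = 780 ≡ 70. Thus 26^35 ≡ 70 ≡ −1 (mod 71).
The value −1 means 26 is a non-residue modulo 71, so x² ≡ 26 (mod 71) is impossible.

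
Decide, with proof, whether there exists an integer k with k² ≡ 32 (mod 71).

k = 23

k = 23 works: 23² = 529, and 529 − 32 = 497 = 7·71.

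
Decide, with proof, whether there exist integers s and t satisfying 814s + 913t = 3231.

No, no such integers exist.

Both 814 and 913 are divisible by gcd(814, 913) = 11, hence so is any combination 814s + 913t.
But 3231 is not a multiple of 11 (it leaves remainder 8).
So the equation is unsolvable over ℤ.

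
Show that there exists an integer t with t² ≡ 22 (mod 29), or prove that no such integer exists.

t = 14

Take t = 14. Then 14² = 196 = 6·29 + 22, so 14² ≡ 22 (mod 29).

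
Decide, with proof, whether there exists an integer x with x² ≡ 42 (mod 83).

There is no such integer.

Apply Euler's criterion with the prime 83: 42 is a quadratic residue iff 42^41 ≡ 1 (mod 83), and a non-residue iff it is ≡ −1.
Repeated squaring mod 83: 42^2 = 1764 ≡ 21; 42^4 ≡ 21² = 441 ≡ 26; 42^8 ≡ 26² = 676 ≡ 12; 42^16 ≡ 12² = 144 ≡ 61; 42^32 ≡ 61² = 3721 ≡ 69.
Since 41 = 32 + 8 + 1, 42^41 ≡ 69 · 12 · 42; multiplying out mod 83: 69·12 = 828 ≡ 81, then 81·42 = 3402 ≡ 82. Thus 42^41 ≡ 82 ≡ −1 (mod 83).
The value −1 means 42 is a non-residue modulo 83, so x² ≡ 42 (mod 83) is impossible.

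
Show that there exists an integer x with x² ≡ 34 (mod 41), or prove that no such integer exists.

Apply Euler's criterion with the prime 41: 34 is a quadratic residue iff 34^20 ≡ 1 (mod 41), and a non-residue iff it is ≡ −1.
Repeated squaring mod 41: 34^2 = 1156 ≡ 8; 34^4 ≡ 8² = 64 ≡ 23; 34^8 ≡ 23² = 529 ≡ 37; 34^16 ≡ 37² = 1369 ≡ 16.
Since 20 = 16 + 4, 34^20 ≡ 16 · 23; multiplying out mod 41: 16·23 = 368 ≡ 40. Thus 34^20 ≡ 40 ≡ −1 (mod 41).
The value −1 means 34 is a non-residue modulo 41, so x² ≡ 34 (mod 41) is impossible.

No such integer exists.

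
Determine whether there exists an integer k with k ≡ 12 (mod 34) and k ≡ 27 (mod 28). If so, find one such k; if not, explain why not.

No such integer exists.

Reduce both congruences modulo 2, which divides 34 and 28: they say k ≡ 12 (mod 2) and k ≡ 27 (mod 2).
These are incompatible: 12 − 27 = -15 is not divisible by 2.
Hence the system has no solution.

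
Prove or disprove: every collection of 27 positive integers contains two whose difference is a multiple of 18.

Partition the integers by their residue mod 18; there are 18 classes.
With 27 integers and only 18 classes, the pigeonhole principle forces two of them, say a and b, into the same class.
Equal remainders mean a − b ≡ 0 (mod 18), so 18 divides their difference.

True.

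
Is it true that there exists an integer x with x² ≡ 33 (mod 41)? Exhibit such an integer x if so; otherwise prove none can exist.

x = 19

x = 19 works: 19² = 361, and 361 − 33 = 328 = 8·41.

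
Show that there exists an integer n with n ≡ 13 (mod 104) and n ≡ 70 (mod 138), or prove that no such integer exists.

gcd(104, 138) = 2. If n ≡ 13 (mod 104) and n ≡ 70 (mod 138), then n ≡ 13 (mod 2) and n ≡ 70 (mod 2).
These are incompatible: 13 − 70 = -57 is not divisible by 2.
Hence the system has no solution.

No, no such integer exists.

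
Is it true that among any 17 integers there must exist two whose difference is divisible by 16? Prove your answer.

True.

Each integer lies in one of the 16 residue classes modulo 16.
Placing 17 integers into 16 classes, some class receives at least two — say a and b.
Then a ≡ b (mod 16), i.e. 16 ∣ (a − b).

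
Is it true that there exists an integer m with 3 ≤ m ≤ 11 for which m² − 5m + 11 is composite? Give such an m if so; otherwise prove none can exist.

m = 7

At m = 7: 7² − 5·7 + 11 = 25 = 5·5, which is composite.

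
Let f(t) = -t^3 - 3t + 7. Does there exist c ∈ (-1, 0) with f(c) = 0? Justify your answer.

No such root exists.

Evaluate at the endpoints: f(-1) = 11, f(0) = 7 — same sign (positive).
f'(t) = -3t^2 - 3 has discriminant 0² − 4·(-3)·(-3) = -36 < 0, so f' has no real roots and is negative for every real t.
So f is strictly decreasing; between -1 and 0 its values lie between f(-1) = 11 and f(0) = 7, all positive. Therefore f has no root in (-1, 0).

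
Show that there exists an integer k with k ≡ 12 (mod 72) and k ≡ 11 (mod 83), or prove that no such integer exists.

k = 4908

Since 72 and 83 share no common factor, CRT says the pair of congruences has a solution (unique mod 5976).
Write k = 12 + 72t and require 12 + 72t ≡ 11 (mod 83), i.e. 72t ≡ 82 (mod 83).
Since 72·15 = 1080 = 13·83 + 1, the inverse of 72 mod 83 is 15.
Therefore t ≡ 15·82 = 1230 ≡ 68 (mod 83).
With t = 68: k = 12 + 72·68 = 4908.
Indeed 4908 ≡ 12 (mod 72) and 4908 ≡ 11 (mod 83).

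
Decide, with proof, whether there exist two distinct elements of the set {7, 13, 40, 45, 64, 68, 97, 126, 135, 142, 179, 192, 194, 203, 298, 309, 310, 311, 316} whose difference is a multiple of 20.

Residues mod 20: 7↦7, 13↦13, 40↦0, 45↦5, 64↦4, 68↦8, 97↦17, 126↦6, 135↦15, 142↦2, 179↦19, 192↦12, 194↦14, 203↦3, 298↦18, 309↦9, 310↦10, 311↦11, 316↦16.
No residue repeats among the 19 elements, so no pair has difference ≡ 0 (mod 20).

No, no such pair exists.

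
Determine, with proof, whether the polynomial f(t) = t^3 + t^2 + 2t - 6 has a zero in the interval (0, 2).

Yes, f has a root in the interval.

f(0) = -6 and f(2) = 10, which have opposite signs.
f is continuous everywhere (it is a polynomial), in particular on [0, 2].
By the Intermediate Value Theorem, f takes the value 0 somewhere in the open interval.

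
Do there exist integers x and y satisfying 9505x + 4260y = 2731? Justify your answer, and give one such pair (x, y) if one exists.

There are no such integers.

gcd(9505, 4260) = 5, so every integer of the form 9505x + 4260y is a multiple of 5.
But 2731 = 5·546 + 1, so 5 ∤ 2731.
Therefore 9505x + 4260y = 2731 has no solution in integers.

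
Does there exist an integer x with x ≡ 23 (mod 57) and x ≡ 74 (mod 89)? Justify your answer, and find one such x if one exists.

Since 57 and 89 share no common factor, CRT says the pair of congruences has a solution (unique mod 5073).
Any solution of the first congruence is x = 23 + 57t; substituting into the second, 57t ≡ 74 − 23 ≡ 51 (mod 89).
Invert 57 mod 89 by the Euclidean algorithm: 89 = 1·57 + 32, 57 = 1·32 + 25, 32 = 1·25 + 7, 25 = 3·7 + 4, 7 = 1·4 + 3, 4 = 1·3 + 1, 3 = 3·1 + 0; back-substituting, 1 = 4 − 1·3 = 4 − (7 − 1·4) = −7 + 2·4 = −7 + 2·(25 − 3·7) = 2·25 − 7·7 = 2·25 − 7·(32 − 1·25) = −7·32 + 9·25 = −7·32 + 9·(57 − 1·32) = 9·57 − 16·32 = 9·57 − 16·(89 − 1·57) = −16·89 + 25·57. Hence 57·25 ≡ 1, so 57⁻¹ ≡ 25 (mod 89).
Multiplying by 25: t ≡ 25·51 = 1275 ≡ 29 (mod 89).
Taking t = 29 gives x = 23 + 57·29 = 1676.
Check: 1676 mod 57 = 23, 1676 mod 89 = 74. ✓

x = 1676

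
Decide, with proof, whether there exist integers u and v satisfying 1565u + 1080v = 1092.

No, no such integers exist.

gcd(1565, 1080) = 5, so every integer of the form 1565u + 1080v is a multiple of 5.
But 1092 = 5·218 + 2, so 5 ∤ 1092.
Therefore 1565u + 1080v = 1092 has no solution in integers.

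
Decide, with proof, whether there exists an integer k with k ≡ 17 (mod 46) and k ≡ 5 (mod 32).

Here gcd(46, 32) = 2, and both 17 and 5 leave remainder 1 mod 2, so the system is consistent.
The integers ≡ 17 (mod 46) are 17, 63, 109, 155, 201, 247, 293, …; their remainders mod 32 are 17, 31, 13, 27, 9, 23, 5, so k = 293 is the first that is ≡ 5 (mod 32).
Indeed 293 ≡ 17 (mod 46) and 293 ≡ 5 (mod 32).

k = 293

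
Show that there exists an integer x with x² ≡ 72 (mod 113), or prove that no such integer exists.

Take x = 80. Then 80² = 6400 = 56·113 + 72, so 80² ≡ 72 (mod 113).

x = 80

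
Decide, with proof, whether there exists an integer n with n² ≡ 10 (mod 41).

Take n = 16. Then 16² = 256 = 6·41 + 10, so 16² ≡ 10 (mod 41).

n = 16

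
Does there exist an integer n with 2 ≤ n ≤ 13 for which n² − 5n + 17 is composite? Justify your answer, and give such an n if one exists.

At n = 13: 13² − 5·13 + 17 = 121 = 11·11, which is composite.

n = 13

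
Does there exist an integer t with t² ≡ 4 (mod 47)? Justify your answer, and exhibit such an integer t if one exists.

Take t = 2. Then 2² = 4, and since 0 ≤ 4 < 47 this is already reduced: 2² ≡ 4 (mod 47).

t = 2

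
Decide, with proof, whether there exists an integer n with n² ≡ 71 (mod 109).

n = 17

n = 17 works: 17² = 289, and 289 − 71 = 218 = 2·109.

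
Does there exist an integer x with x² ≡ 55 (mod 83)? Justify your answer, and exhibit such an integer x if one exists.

Apply Euler's criterion with the prime 83: 55 is a quadratic residue iff 55^41 ≡ 1 (mod 83), and a non-residue iff it is ≡ −1.
Squaring successively (mod 83): 55^2 = 3025 ≡ 37; 55^4 ≡ 37² = 1369 ≡ 41; 55^8 ≡ 41² = 1681 ≡ 21; 55^16 ≡ 21² = 441 ≡ 26; 55^32 ≡ 26² = 676 ≡ 12.
Since 41 = 32 + 8 + 1, 55^41 ≡ 12 · 21 · 55; multiplying out mod 83: 12·21 = 252 ≡ 3, then 3·55 = 165 ≡ 82. Thus 55^41 ≡ 82 ≡ −1 (mod 83).
The value −1 means 55 is a non-residue modulo 83, so x² ≡ 55 (mod 83) is impossible.

No such integer exists.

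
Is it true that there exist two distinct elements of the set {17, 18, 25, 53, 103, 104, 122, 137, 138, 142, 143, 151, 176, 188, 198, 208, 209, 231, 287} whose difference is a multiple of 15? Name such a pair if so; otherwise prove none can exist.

Both 17 and 122 leave remainder 2 on division by 15; their difference 105 = 7·15 is a multiple of 15.

The pair (17, 122) works.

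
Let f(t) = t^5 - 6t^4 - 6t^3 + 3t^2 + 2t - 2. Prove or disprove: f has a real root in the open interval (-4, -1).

The endpoint values f(-4) = -2138 and f(-1) = -2 are both negative. Claim: f(t) < 0 for every t in (-4, -1).
Substitute t = -1 − u, where 0 < u < 3 on the interval. Expanding, f(-1 − u) = -u^5 - 11u^4 - 28u^3 - 25u^2 - 7u - 2.
All 6 nonzero coefficients of this polynomial in u are negative; hence for u > 0 the value is a sum of negative terms (the constant -2 among them).
So f is strictly negative on (-4, -1); no root exists in the interval.

f has no root in that interval.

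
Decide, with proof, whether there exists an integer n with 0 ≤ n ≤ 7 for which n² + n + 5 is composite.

At n = 5: 5² + 5 + 5 = 35 = 5·7, which is composite.

n = 5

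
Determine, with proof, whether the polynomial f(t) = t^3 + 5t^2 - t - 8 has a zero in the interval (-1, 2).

Such a root exists.

f(-1) = -3 and f(2) = 18, which have opposite signs.
As a polynomial, f is continuous on every closed interval.
By the Intermediate Value Theorem f must vanish at some point of (-1, 2).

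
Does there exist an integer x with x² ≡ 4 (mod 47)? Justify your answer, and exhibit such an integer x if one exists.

x = 2

Take x = 2. Then 2² = 4, and since 0 ≤ 4 < 47 this is already reduced: 2² ≡ 4 (mod 47).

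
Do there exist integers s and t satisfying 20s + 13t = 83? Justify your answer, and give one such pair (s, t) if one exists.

Since gcd(20, 13) = 1, every integer is an integer combination of 20 and 13.
Dividing repeatedly: 20 = 1·13 + 7, 13 = 1·7 + 6, 7 = 1·6 + 1, 6 = 6·1 + 0.
Working back up the chain: 1 = 7 − 1·6 = 7 − (13 − 1·7) = −13 + 2·7 = −13 + 2·(20 − 1·13) = 2·20 − 3·13. So 20·2 + 13·(-3) = 1.
Times 83: 20·166 + 13·(-249) = 83, so (166, -249) solves it.
Subtracting 12·13 from s and adding 12·20 to t gives the tidier solution (10, -9).
Check: 20·10 + 13·(-9) = 200 − 117 = 83. ✓

s = 10, t = -9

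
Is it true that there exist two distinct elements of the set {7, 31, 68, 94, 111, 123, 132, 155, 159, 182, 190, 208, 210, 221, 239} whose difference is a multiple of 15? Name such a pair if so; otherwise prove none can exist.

Two integers differ by a multiple of 15 exactly when they have the same residue mod 15. The residues are 7↦7, 31↦1, 68↦8, 94↦4, 111↦6, 123↦3, 132↦12, 155↦5, 159↦9, 182↦2, 190↦10, 208↦13, 210↦0, 221↦11, 239↦14.
These 15 residues are pairwise different, hence no difference of two elements is divisible by 15.

No, no such pair exists.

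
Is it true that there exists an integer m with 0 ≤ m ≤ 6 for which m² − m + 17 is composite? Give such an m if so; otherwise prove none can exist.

The values for m = 0, 1, …, 6 are 17, 17, 19, 23, 29, 37, 47, and each of these is prime.
So no value in the range makes the expression composite.

No, no such integer m in that range exists.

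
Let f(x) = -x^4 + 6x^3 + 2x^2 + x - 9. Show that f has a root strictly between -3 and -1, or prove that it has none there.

No such root exists.

f(-3) = -237 and f(-1) = -15, both negative, so a sign-change argument is unavailable; we show f keeps this sign on the whole interval.
Shift to the endpoint -1: with x = -1 − u (0 < u < 2), one computes f(-1 − u) = -u^4 - 10u^3 - 22u^2 - 19u - 15.
All 5 nonzero coefficients of this polynomial in u are negative; hence for u > 0 the value is a sum of negative terms (the constant -15 among them).
Therefore f(x) < 0 throughout (-3, -1), and f has no zero there.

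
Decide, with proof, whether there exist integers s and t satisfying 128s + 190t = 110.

s = 35, t = -23

gcd(128, 190) = 2, and 2 divides 110, so integer solutions exist.
Dividing through by 2 reduces the equation to 64s + 95t = 55.
Euclidean algorithm: 95 = 1·64 + 31, 64 = 2·31 + 2, 31 = 15·2 + 1, 2 = 2·1 + 0.
Back-substituting, 1 = 31 − 15·2 = 31 − 15·(64 − 2·31) = −15·64 + 31·31 = −15·64 + 31·(95 − 1·64) = 31·95 − 46·64; that is, 64·(-46) + 95·31 = 1.
Multiplying through by 55: s = (-46)·55 = -2530, t = 31·55 = 1705 is a solution.
Shifting by a multiple of (95, −64) keeps it a solution: s = -2530 + 27·95 = 35, t = 1705 − 27·64 = -23.
Check: 128·35 + 190·(-23) = 4480 − 4370 = 110. ✓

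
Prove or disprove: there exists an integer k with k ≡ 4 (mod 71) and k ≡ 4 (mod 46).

The moduli 71 and 46 are coprime, so by the Chinese Remainder Theorem a unique solution modulo 3266 exists.
Write k = 4 + 71t and require 4 + 71t ≡ 4 (mod 46), i.e. 71t ≡ 0 (mod 46).
71 ≡ 25 (mod 46), so this reads 25t ≡ 0 (mod 46). t = 0 satisfies this.
With t = 0: k = 4 + 71·0 = 4.
Check: 4 mod 71 = 4, 4 mod 46 = 4. ✓

k = 4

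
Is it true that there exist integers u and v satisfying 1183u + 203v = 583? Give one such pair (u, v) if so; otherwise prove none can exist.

There are no such integers.

gcd(1183, 203) = 7, so every integer of the form 1183u + 203v is a multiple of 7.
But 583 = 7·83 + 2, so 7 ∤ 583.
Hence no integers u, v satisfy the equation.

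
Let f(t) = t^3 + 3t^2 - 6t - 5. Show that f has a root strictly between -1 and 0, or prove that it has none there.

Yes, f has a root in the interval.

f(-1) = 3 and f(0) = -5, which have opposite signs.
f is continuous everywhere (it is a polynomial), in particular on [-1, 0].
By the Intermediate Value Theorem f must vanish at some point of (-1, 0).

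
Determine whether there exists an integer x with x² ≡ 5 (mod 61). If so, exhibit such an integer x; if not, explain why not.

Take x = 35. Then 35² = 1225 = 20·61 + 5, so 35² ≡ 5 (mod 61).

x = 35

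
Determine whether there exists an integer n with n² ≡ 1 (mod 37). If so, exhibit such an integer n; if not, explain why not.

Take n = 1. Then 1² = 1, and since 0 ≤ 1 < 37 this is already reduced: 1² ≡ 1 (mod 37).

n = 1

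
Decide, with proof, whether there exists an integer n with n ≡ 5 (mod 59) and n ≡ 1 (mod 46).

n = 1657

Since 59 and 46 share no common factor, CRT says the pair of congruences has a solution (unique mod 2714).
Any solution of the first congruence is n = 5 + 59t; substituting into the second, 59t ≡ 1 − 5 ≡ 42 (mod 46).
59 ≡ 13 (mod 46), so this reads 13t ≡ 42 (mod 46). Note 13·39 = 507 ≡ 1 (mod 46) (as 507 − 1 = 11·46), so 13⁻¹ ≡ 39.
Multiplying by 39: t ≡ 39·42 = 1638 ≡ 28 (mod 46).
Taking t = 28 gives n = 5 + 59·28 = 1657.
Check: 1657 mod 59 = 5, 1657 mod 46 = 1. ✓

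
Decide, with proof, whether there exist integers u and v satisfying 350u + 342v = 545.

Both 350 and 342 are divisible by gcd(350, 342) = 2, hence so is any combination 350u + 342v.
But 545 = 2·272 + 1, so 2 ∤ 545.
So the equation is unsolvable over ℤ.

No such integers exist.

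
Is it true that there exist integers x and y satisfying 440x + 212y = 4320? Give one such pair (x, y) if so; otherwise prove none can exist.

gcd(440, 212) = 4, and 4 divides 4320, so integer solutions exist.
Dividing through by 4 reduces the equation to 110x + 53y = 1080.
Run the Euclidean algorithm on 110 and 53: 110 = 2·53 + 4, 53 = 13·4 + 1, 4 = 4·1 + 0.
Working back up the chain: 1 = 53 − 13·4 = 53 − 13·(110 − 2·53) = −13·110 + 27·53. So 110·(-13) + 53·27 = 1.
Times 1080: 110·(-14040) + 53·29160 = 1080, so (-14040, 29160) solves it.
Shifting by a multiple of (53, −110) keeps it a solution: x = -14040 + 265·53 = 5, y = 29160 − 265·110 = 10.
Check: 440·5 + 212·10 = 2200 + 2120 = 4320. ✓

x = 5, y = 10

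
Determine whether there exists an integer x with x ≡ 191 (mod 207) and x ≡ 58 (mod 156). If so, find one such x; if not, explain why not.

Both moduli are multiples of 3 = gcd(207, 156), so any solution would satisfy x ≡ 191 and x ≡ 58 modulo 3 simultaneously.
These are incompatible: 191 − 58 = 133 is not divisible by 3.
Therefore no such x exists.

No such integer exists.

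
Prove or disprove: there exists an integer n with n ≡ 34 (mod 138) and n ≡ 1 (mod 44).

No such integer exists.

Reduce both congruences modulo 2, which divides 138 and 44: they say n ≡ 34 (mod 2) and n ≡ 1 (mod 2).
But 34 mod 2 = 0 while 1 mod 2 = 1, a contradiction.
Therefore no such n exists.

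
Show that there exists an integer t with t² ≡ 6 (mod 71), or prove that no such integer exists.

t = 52

t = 52 works: 52² = 2704, and 2704 − 6 = 2698 = 38·71.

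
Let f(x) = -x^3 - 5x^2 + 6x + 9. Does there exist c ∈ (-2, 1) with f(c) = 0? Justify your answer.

f(-2) = -15 and f(1) = 9, which have opposite signs.
f is continuous everywhere (it is a polynomial), in particular on [-2, 1].
The Intermediate Value Theorem then guarantees some c ∈ (-2, 1) with f(c) = 0.

Such a root exists.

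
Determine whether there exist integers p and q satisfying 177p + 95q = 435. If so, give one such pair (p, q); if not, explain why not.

177 and 95 are coprime, so 177p + 95q ranges over all of ℤ.
Euclidean algorithm: 177 = 1·95 + 82, 95 = 1·82 + 13, 82 = 6·13 + 4, 13 = 3·4 + 1, 4 = 4·1 + 0.
Unwinding: 1 = 13 − 3·4 = 13 − 3·(82 − 6·13) = −3·82 + 19·13 = −3·82 + 19·(95 − 1·82) = 19·95 − 22·82 = 19·95 − 22·(177 − 1·95) = −22·177 + 41·95, i.e. 177·(-22) + 95·41 = 1.
Scaling by 435 gives the particular solution (p, q) = (-9570, 17835).
Shifting by a multiple of (95, −177) keeps it a solution: p = -9570 + 101·95 = 25, q = 17835 − 101·177 = -42.
Indeed 177·25 + 95·(-42) = 4425 − 3990 = 435.

p = 25, q = -42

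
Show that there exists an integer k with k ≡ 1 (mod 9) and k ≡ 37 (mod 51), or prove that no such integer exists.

k = 37

Here gcd(9, 51) = 3, and both 1 and 37 leave remainder 1 mod 3, so the system is consistent.
The integers ≡ 1 (mod 9) are 1, 10, 19, 28, 37, …; their remainders mod 51 are 1, 10, 19, 28, 37, so k = 37 is the first that is ≡ 37 (mod 51).
Verify: 37 = 4·9 + 1 and 37 = 0·51 + 37. ✓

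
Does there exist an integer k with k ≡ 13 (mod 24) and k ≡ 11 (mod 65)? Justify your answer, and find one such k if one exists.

gcd(24, 65) = 1, so the Chinese Remainder Theorem guarantees exactly one residue class mod 1560 satisfying both.
Write k = 13 + 24t and require 13 + 24t ≡ 11 (mod 65), i.e. 24t ≡ 63 (mod 65).
Since 24·19 = 456 = 7·65 + 1, the inverse of 24 mod 65 is 19.
Multiplying by 19: t ≡ 19·63 = 1197 ≡ 27 (mod 65).
With t = 27: k = 13 + 24·27 = 661.
Check: 661 mod 24 = 13, 661 mod 65 = 11. ✓

k = 661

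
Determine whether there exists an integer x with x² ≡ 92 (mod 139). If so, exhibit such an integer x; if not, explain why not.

Apply Euler's criterion with the prime 139: 92 is a quadratic residue iff 92^69 ≡ 1 (mod 139), and a non-residue iff it is ≡ −1.
Repeated squaring mod 139: 92^2 = 8464 ≡ 124; 92^4 ≡ 124² = 15376 ≡ 86; 92^8 ≡ 86² = 7396 ≡ 29; 92^16 ≡ 29² = 841 ≡ 7; 92^32 ≡ 7² = 49 ≡ 49; 92^64 ≡ 49² = 2401 ≡ 38.
Since 69 = 64 + 4 + 1, 92^69 ≡ 38 · 86 · 92; multiplying out mod 139: 38·86 = 3268 ≡ 71, then 71·92 = 6532 ≡ 138. Thus 92^69 ≡ 138 ≡ −1 (mod 139).
By Euler's criterion 92 is a quadratic non-residue mod 139: no x satisfies x² ≡ 92 (mod 139).

No such integer exists.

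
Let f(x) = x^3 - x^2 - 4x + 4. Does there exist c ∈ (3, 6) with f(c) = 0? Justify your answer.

The endpoint values f(3) = 10 and f(6) = 160 are both positive. Claim: f(x) > 0 for every x in (3, 6).
Shift to the endpoint 3: with x = 3 + u (0 < u < 3), one computes f(3 + u) = u^3 + 8u^2 + 17u + 10.
The nonzero coefficients here are all positive, so for u > 0 every term is positive (or zero), and the constant term 10 is strictly positive.
Therefore f(x) > 0 throughout (3, 6), and f has no zero there.

No.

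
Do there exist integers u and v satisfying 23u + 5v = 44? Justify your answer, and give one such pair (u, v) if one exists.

u = 3, v = -5

23 and 5 are coprime, so 23u + 5v ranges over all of ℤ.
Dividing repeatedly: 23 = 4·5 + 3, 5 = 1·3 + 2, 3 = 1·2 + 1, 2 = 2·1 + 0.
Unwinding: 1 = 3 − 1·2 = 3 − (5 − 1·3) = −5 + 2·3 = −5 + 2·(23 − 4·5) = 2·23 − 9·5, i.e. 23·2 + 5·(-9) = 1.
Scaling by 44 gives the particular solution (u, v) = (88, -396).
The general solution is u = 88 + 5k, v = -396 − 23k; taking k = -17 gives the smaller pair u = 3, v = -5.
Indeed 23·3 + 5·(-5) = 69 − 25 = 44.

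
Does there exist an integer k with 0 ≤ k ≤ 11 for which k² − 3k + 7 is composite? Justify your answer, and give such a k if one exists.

k = 11

At k = 11: 11² − 3·11 + 7 = 95 = 5·19, which is composite.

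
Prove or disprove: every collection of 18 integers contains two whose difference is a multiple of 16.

There are exactly 16 possible remainders on division by 16.
Since 18 > 16, two of the 18 integers must share a residue class by the pigeonhole principle; call them a and b.
Their difference a − b is then a multiple of 16.

True.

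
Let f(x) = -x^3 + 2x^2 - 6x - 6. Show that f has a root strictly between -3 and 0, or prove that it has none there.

Such a root exists.

f(-3) = 57 and f(0) = -6, which have opposite signs.
Since f is a polynomial it is continuous on [-3, 0].
By the Intermediate Value Theorem, f takes the value 0 somewhere in the open interval.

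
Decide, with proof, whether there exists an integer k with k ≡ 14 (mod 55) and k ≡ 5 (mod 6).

k = 179

Since 55 and 6 share no common factor, CRT says the pair of congruences has a solution (unique mod 330).
Write k = 14 + 55t and require 14 + 55t ≡ 5 (mod 6), i.e. 55t ≡ 3 (mod 6).
55 ≡ 1 (mod 6), so this reads 1t ≡ 3 (mod 6). So t ≡ 3 (mod 6).
Taking t = 3 gives k = 14 + 55·3 = 179.
Check: 179 mod 55 = 14, 179 mod 6 = 5. ✓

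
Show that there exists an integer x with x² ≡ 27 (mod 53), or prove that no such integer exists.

53 is prime, so by Euler's criterion 27 is a square mod 53 iff 27^((53−1)/2) = 27^26 ≡ 1 (mod 53).
Squaring successively (mod 53): 27^2 = 729 ≡ 40; 27^4 ≡ 40² = 1600 ≡ 10; 27^8 ≡ 10² = 100 ≡ 47; 27^16 ≡ 47² = 2209 ≡ 36.
Since 26 = 16 + 8 + 2, 27^26 ≡ 36 · 47 · 40; multiplying out mod 53: 36·47 = 1692 ≡ 49, then 49·40 = 1960 ≡ 52. Thus 27^26 ≡ 52 ≡ −1 (mod 53).
The value −1 means 27 is a non-residue modulo 53, so x² ≡ 27 (mod 53) is impossible.

There is no such integer.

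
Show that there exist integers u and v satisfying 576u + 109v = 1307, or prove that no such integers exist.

u = 7, v = -25

576 and 109 are coprime, so 576u + 109v ranges over all of ℤ.
Euclidean algorithm: 576 = 5·109 + 31, 109 = 3·31 + 16, 31 = 1·16 + 15, 16 = 1·15 + 1, 15 = 15·1 + 0.
Back-substituting, 1 = 16 − 1·15 = 16 − (31 − 1·16) = −31 + 2·16 = −31 + 2·(109 − 3·31) = 2·109 − 7·31 = 2·109 − 7·(576 − 5·109) = −7·576 + 37·109; that is, 576·(-7) + 109·37 = 1.
Scaling by 1307 gives the particular solution (u, v) = (-9149, 48359).
Adding 84·109 to u and subtracting 84·576 from v gives the tidier solution (7, -25).
Indeed 576·7 + 109·(-25) = 4032 − 2725 = 1307.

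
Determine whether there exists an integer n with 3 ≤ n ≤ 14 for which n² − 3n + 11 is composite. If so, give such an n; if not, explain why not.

At n = 13: 13² − 3·13 + 11 = 141 = 3·47, which is composite.

n = 13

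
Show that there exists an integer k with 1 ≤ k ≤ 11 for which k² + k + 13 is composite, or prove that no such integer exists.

At k = 10: 10² + 10 + 13 = 123 = 3·41, which is composite.

k = 10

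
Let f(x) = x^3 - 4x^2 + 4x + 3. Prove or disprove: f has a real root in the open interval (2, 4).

f has no root in that interval.

The endpoint values f(2) = 3 and f(4) = 19 are both positive. Claim: f(x) > 0 for every x in (2, 4).
Substitute x = 2 + u, where 0 < u < 2 on the interval. Expanding, f(2 + u) = u^3 + 2u^2 + 3.
The nonzero coefficients here are all positive, so for u > 0 every term is positive (or zero), and the constant term 3 is strictly positive.
Therefore f(x) > 0 throughout (2, 4), and f has no zero there.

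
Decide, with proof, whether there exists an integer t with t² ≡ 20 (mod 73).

No such integer exists.

73 is prime, so by Euler's criterion 20 is a square mod 73 iff 20^((73−1)/2) = 20^36 ≡ 1 (mod 73).
Repeated squaring mod 73: 20^2 = 400 ≡ 35; 20^4 ≡ 35² = 1225 ≡ 57; 20^8 ≡ 57² = 3249 ≡ 37; 20^16 ≡ 37² = 1369 ≡ 55; 20^32 ≡ 55² = 3025 ≡ 32.
Since 36 = 32 + 4, 20^36 ≡ 32 · 57; multiplying out mod 73: 32·57 = 1824 ≡ 72. Thus 20^36 ≡ 72 ≡ −1 (mod 73).
The value −1 means 20 is a non-residue modulo 73, so t² ≡ 20 (mod 73) is impossible.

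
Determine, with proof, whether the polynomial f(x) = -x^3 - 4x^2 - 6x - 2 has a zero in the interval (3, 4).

f(3) = -83 and f(4) = -154, both negative.
The derivative f'(x) = -3x^2 - 8x - 6 is a quadratic with discriminant (-8)² − 4·(-3)·(-6) = -8 < 0; it never vanishes, so it is always negative (sign of the leading coefficient).
So f is strictly decreasing; between 3 and 4 its values lie between f(3) = -83 and f(4) = -154, all negative. Therefore f has no root in (3, 4).

No such root exists.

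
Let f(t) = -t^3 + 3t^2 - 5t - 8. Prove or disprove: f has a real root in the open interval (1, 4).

f has no root in that interval.

f(1) = -11 and f(4) = -44, both negative.
f'(t) = -3t^2 + 6t - 5 has discriminant 6² − 4·(-3)·(-5) = -24 < 0, so f' has no real roots and is negative for every real t.
So f is strictly decreasing; between 1 and 4 its values lie between f(1) = -11 and f(4) = -44, all negative. Therefore f has no root in (1, 4).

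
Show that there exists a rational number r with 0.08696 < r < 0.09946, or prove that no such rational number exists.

r = 1/11

Look for a denominator N such that an integer falls strictly between N·0.08696 and N·0.09946. N = 11 works: 11·0.08696 = 0.95656 < 1 < 1.09406 = 11·0.09946.
So r = 1/11 works: it is a ratio of integers, and dividing 11·0.08696 < 1 < 11·0.09946 through by 11 gives 0.08696 < 1/11 < 0.09946.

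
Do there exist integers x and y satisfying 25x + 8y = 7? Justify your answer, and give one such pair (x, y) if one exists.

x = 7, y = -21

Since gcd(25, 8) = 1, every integer is an integer combination of 25 and 8.
Euclidean algorithm: 25 = 3·8 + 1, 8 = 8·1 + 0.
Back-substituting, 1 = 25 − 3·8; that is, 25·1 + 8·(-3) = 1.
Multiplying through by 7: x = 1·7 = 7, y = (-3)·7 = -21 is a solution.
Indeed 25·7 + 8·(-21) = 175 − 168 = 7.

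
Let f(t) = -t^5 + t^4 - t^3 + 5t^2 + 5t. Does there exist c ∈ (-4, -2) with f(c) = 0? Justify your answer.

The endpoint values f(-4) = 1404 and f(-2) = 66 are both positive. Claim: f(t) > 0 for every t in (-4, -2).
Shift to the endpoint -2: with t = -2 − u (0 < u < 2), one computes f(-2 − u) = u^5 + 11u^4 + 49u^3 + 115u^2 + 139u + 66.
All 6 nonzero coefficients of this polynomial in u are positive; hence for u > 0 the value is a sum of positive terms (the constant 66 among them).
So f is strictly positive on (-4, -2); no root exists in the interval.

No such root exists.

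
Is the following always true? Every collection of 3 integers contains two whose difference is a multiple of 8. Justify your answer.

Try 3 consecutive integers, 34, 35, 36. Their remainders mod 8 are 2, 3, 4 — pairwise different, as any 3 ≤ 8 consecutive integers have distinct residues.
Any two of them differ by at most 2 < 8 and by at least 1, so no difference is a multiple of 8.

No, the set {34, 35, 36} is a counterexample.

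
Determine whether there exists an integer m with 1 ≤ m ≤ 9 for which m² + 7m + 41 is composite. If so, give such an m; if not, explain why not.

m = 4

At m = 4: 4² + 7·4 + 41 = 85 = 5·17, which is composite.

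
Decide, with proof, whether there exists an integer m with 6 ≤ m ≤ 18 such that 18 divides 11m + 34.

m = 10

m = 10 works, since 11·10 + 34 = 144 = 8·18.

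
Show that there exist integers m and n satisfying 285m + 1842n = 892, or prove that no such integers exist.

There are no such integers.

gcd(285, 1842) = 3, so every integer of the form 285m + 1842n is a multiple of 3.
But 892 is not a multiple of 3 (it leaves remainder 1).
So the equation is unsolvable over ℤ.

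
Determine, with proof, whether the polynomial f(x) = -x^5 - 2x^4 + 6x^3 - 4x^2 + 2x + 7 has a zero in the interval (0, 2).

f(0) = 7 and f(2) = -21, which have opposite signs.
Since f is a polynomial it is continuous on [0, 2].
By the Intermediate Value Theorem f must vanish at some point of (0, 2).

Yes, f has a root in the interval.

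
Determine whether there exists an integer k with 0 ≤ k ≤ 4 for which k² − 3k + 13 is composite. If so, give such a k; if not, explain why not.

No such integer k in that range exists.

The values for k = 0, 1, …, 4 are 13, 11, 11, 13, 17, and each of these is prime.
So no value in the range makes the expression composite.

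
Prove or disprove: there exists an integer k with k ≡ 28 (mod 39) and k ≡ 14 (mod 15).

There is no such integer.

gcd(39, 15) = 3. If k ≡ 28 (mod 39) and k ≡ 14 (mod 15), then k ≡ 28 (mod 3) and k ≡ 14 (mod 3).
But 28 mod 3 = 1 while 14 mod 3 = 2, a contradiction.
So no integer satisfies both congruences.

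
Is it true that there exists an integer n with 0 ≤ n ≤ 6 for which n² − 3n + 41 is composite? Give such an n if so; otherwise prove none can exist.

n = 4

At n = 4: 4² − 3·4 + 41 = 45 = 3·15, which is composite.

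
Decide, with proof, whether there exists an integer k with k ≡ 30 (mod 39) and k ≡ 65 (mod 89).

The moduli 39 and 89 are coprime, so by the Chinese Remainder Theorem a unique solution modulo 3471 exists.
Any solution of the first congruence is k = 30 + 39t; substituting into the second, 39t ≡ 65 − 30 ≡ 35 (mod 89).
Since 39·16 = 624 = 7·89 + 1, the inverse of 39 mod 89 is 16.
Therefore t ≡ 16·35 = 560 ≡ 26 (mod 89).
Taking t = 26 gives k = 30 + 39·26 = 1044.
Indeed 1044 ≡ 30 (mod 39) and 1044 ≡ 65 (mod 89).

k = 1044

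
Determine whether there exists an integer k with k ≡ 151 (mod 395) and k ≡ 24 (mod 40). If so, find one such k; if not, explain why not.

No such integer exists.

Reduce both congruences modulo 5, which divides 395 and 40: they say k ≡ 151 (mod 5) and k ≡ 24 (mod 5).
These are incompatible: 151 − 24 = 127 is not divisible by 5.
So no integer satisfies both congruences.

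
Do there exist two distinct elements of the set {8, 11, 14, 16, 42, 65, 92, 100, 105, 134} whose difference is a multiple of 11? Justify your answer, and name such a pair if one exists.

No, no such pair exists.

Residues mod 11: 8↦8, 11↦0, 14↦3, 16↦5, 42↦9, 65↦10, 92↦4, 100↦1, 105↦6, 134↦2.
All 10 residues are distinct, so no two elements differ by a multiple of 11.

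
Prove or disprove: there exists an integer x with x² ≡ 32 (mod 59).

59 is prime, so by Euler's criterion 32 is a square mod 59 iff 32^((59−1)/2) = 32^29 ≡ 1 (mod 59).
Squaring successively (mod 59): 32^2 = 1024 ≡ 21; 32^4 ≡ 21² = 441 ≡ 28; 32^8 ≡ 28² = 784 ≡ 17; 32^16 ≡ 17² = 289 ≡ 53.
Since 29 = 16 + 8 + 4 + 1, 32^29 ≡ 53 · 17 · 28 · 32; multiplying out mod 59: 53·17 = 901 ≡ 16, then 16·28 = 448 ≡ 35, then 35·32 = 1120 ≡ 58. Thus 32^29 ≡ 58 ≡ −1 (mod 59).
By Euler's criterion 32 is a quadratic non-residue mod 59: no x satisfies x² ≡ 32 (mod 59).

No such integer exists.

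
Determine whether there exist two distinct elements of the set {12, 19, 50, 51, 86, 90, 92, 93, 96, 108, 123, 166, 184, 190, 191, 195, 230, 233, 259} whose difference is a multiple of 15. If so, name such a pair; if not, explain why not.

Reduce each element mod 15: 12↦12, 19↦4, 50↦5, 51↦6, 86↦11, 90↦0, 92↦2, 93↦3, 96↦6, 108↦3, 123↦3, 166↦1, 184↦4, 190↦10, 191↦11, 195↦0, 230↦5, 233↦8, 259↦4. The residue 4 repeats (at 19 and 184), and 184 − 19 = 165 = 11·15.

The pair (19, 184) works.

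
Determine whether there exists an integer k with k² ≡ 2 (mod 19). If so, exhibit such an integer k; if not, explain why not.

Squares mod 19 repeat after k = 9 (as (−k)² = k²); for k = 0..9 they are 0, 1, 4, 9, 16, 6, 17, 11, 7, 5.
The set of squares mod 19 is therefore {0, 1, 4, 5, 6, 7, 9, 11, 16, 17}, which does not contain 2.
Therefore k² ≡ 2 (mod 19) has no solution.

No such integer exists.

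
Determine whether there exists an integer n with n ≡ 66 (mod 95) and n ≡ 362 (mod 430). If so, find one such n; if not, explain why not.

There is no such integer.

gcd(95, 430) = 5. If n ≡ 66 (mod 95) and n ≡ 362 (mod 430), then n ≡ 66 (mod 5) and n ≡ 362 (mod 5).
However 66 ≡ 1 and 362 ≡ 2 (mod 5), and 1 ≠ 2.
So no integer satisfies both congruences.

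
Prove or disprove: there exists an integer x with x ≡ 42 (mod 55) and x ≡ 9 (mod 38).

Since 55 and 38 share no common factor, CRT says the pair of congruences has a solution (unique mod 2090).
Any solution of the first congruence is x = 42 + 55t; substituting into the second, 55t ≡ 9 − 42 ≡ 5 (mod 38).
55 ≡ 17 (mod 38), so this reads 17t ≡ 5 (mod 38). Note 17·9 = 153 ≡ 1 (mod 38) (as 153 − 1 = 4·38), so 17⁻¹ ≡ 9.
Multiplying by 9: t ≡ 9·5 = 45 ≡ 7 (mod 38).
Taking t = 7 gives x = 42 + 55·7 = 427.
Check: 427 mod 55 = 42, 427 mod 38 = 9. ✓

x = 427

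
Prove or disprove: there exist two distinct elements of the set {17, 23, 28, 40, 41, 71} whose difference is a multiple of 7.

Residues mod 7: 17↦3, 23↦2, 28↦0, 40↦5, 41↦6, 71↦1.
These 6 residues are pairwise different, hence no difference of two elements is divisible by 7.

There is no such pair.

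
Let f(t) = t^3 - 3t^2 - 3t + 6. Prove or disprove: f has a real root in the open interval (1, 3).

f(1) = 1 and f(3) = -3, which have opposite signs.
Since f is a polynomial it is continuous on [1, 3].
By the Intermediate Value Theorem f must vanish at some point of (1, 3).

Yes, f has a root in the interval.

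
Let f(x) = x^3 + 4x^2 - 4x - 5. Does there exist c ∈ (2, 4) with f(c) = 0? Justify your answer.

No such root exists.

f(2) = 11 and f(4) = 107, both positive, so a sign-change argument is unavailable; we show f keeps this sign on the whole interval.
Shift to the endpoint 2: with x = 2 + u (0 < u < 2), one computes f(2 + u) = u^3 + 10u^2 + 24u + 11.
All 4 nonzero coefficients of this polynomial in u are positive; hence for u > 0 the value is a sum of positive terms (the constant 11 among them).
Therefore f(x) > 0 throughout (2, 4), and f has no zero there.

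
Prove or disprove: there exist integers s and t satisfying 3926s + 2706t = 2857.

gcd(3926, 2706) = 2, so every integer of the form 3926s + 2706t is a multiple of 2.
However 2857 leaves remainder 1 on division by 2.
So the equation is unsolvable over ℤ.

No such integers exist.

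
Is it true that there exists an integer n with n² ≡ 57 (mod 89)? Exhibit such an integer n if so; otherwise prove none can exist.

n = 71 works: 71² = 5041, and 5041 − 57 = 4984 = 56·89.

n = 71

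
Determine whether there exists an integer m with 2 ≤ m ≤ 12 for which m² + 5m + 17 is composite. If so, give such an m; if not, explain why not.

At m = 9: 9² + 5·9 + 17 = 143 = 11·13, which is composite.

m = 9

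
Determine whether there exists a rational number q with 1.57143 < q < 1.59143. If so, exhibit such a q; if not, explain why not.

Scale by 12: the interval becomes (18.85716, 19.09716), which contains the integer 19.
Hence 19/12 is a rational number with 1.57143 < 19/12 < 1.59143.

q = 19/12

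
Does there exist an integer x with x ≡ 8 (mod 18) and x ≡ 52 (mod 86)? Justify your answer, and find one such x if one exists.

gcd(18, 86) = 2. A simultaneous solution exists iff 8 ≡ 52 (mod 2); here 8 mod 2 = 0 = 52 mod 2, so it does.
Write x = 8 + 18t. Then 18t ≡ 52 − 8 ≡ 44 (mod 86); dividing through by 2 gives 9t ≡ 22 (mod 43).
Since 9·24 = 216 = 5·43 + 1, the inverse of 9 mod 43 is 24.
Multiplying by 24: t ≡ 24·22 = 528 ≡ 12 (mod 43).
Then x = 8 + 18·12 = 224.
Verify: 224 = 12·18 + 8 and 224 = 2·86 + 52. ✓

x = 224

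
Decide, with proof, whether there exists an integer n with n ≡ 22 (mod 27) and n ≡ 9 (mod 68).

Since 27 and 68 share no common factor, CRT says the pair of congruences has a solution (unique mod 1836).
Write n = 22 + 27t and require 22 + 27t ≡ 9 (mod 68), i.e. 27t ≡ 55 (mod 68).
Note 27·63 = 1701 ≡ 1 (mod 68) (as 1701 − 1 = 25·68), so 27⁻¹ ≡ 63.
Multiplying by 63: t ≡ 63·55 = 3465 ≡ 65 (mod 68).
With t = 65: n = 22 + 27·65 = 1777.
Verify: 1777 = 65·27 + 22 and 1777 = 26·68 + 9. ✓

n = 1777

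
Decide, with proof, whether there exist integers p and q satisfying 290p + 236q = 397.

Any value of 290p + 236q is a multiple of gcd(290, 236) = 2.
But 397 = 2·198 + 1, so 2 ∤ 397.
Hence no integers p, q satisfy the equation.

No such integers exist.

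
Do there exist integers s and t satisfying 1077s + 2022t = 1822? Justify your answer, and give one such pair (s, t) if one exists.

No, no such integers exist.

Both 1077 and 2022 are divisible by gcd(1077, 2022) = 3, hence so is any combination 1077s + 2022t.
But 1822 = 3·607 + 1, so 3 ∤ 1822.
So the equation is unsolvable over ℤ.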